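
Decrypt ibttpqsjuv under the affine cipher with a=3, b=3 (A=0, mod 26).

The inverse of 3 mod 26 is 9, since 3·9=27≡1. Apply D(y)=9·(y−3) mod 26:
i(8): 9·(8−3)=45≡19 → t
b(1): 9·(1−3)=-18≡8 → i
t(19): 9·(19−3)=144≡14 → o
t(19): 9·(19−3)=144≡14 → o
p(15): 9·(15−3)=108≡4 → e
q(16): 9·(16−3)=117≡13 → n
s(18): 9·(18−3)=135≡5 → f
j(9): 9·(9−3)=54≡2 → c
u(20): 9·(20−3)=153≡23 → x
v(21): 9·(21−3)=162≡6 → g

tiooenfcxg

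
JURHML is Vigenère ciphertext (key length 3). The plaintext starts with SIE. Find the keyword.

RMN

Subtract each crib letter from the matching ciphertext letter (mod 26):
J(9)−S(18)=-9≡17 → R
U(20)−I(8)=12 → M
R(17)−E(4)=13 → N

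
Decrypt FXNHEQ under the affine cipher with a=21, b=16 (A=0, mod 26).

XJLHSA

The inverse of 21 mod 26 is 5, since 21·5=105≡1. Apply D(y)=5·(y−16) mod 26:
F(5): 5·(5−16)=-55≡23 → X
X(23): 5·(23−16)=35≡9 → J
N(13): 5·(13−16)=-15≡11 → L
H(7): 5·(7−16)=-45≡7 → H
E(4): 5·(4−16)=-60≡18 → S
Q(16): 5·(16−16)=0 → A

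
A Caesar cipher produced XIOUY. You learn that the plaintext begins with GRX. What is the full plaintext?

GRXDH

From the crib: X(23)−G(6)=17, so the shift is 17.
Subtract 17 from each ciphertext letter:
X(23): 23−17=6 → G
I(8): 8−17=-9≡17 → R
O(14): 14−17=-3≡23 → X
U(20): 20−17=3 → D
Y(24): 24−17=7 → H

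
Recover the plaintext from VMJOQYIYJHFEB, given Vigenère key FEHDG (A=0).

QICLKTERGBAAU

Repeat the key across the ciphertext: FEHDGFEHDGFEH
V(21)−F(5): 16 → Q
M(12)−E(4): 8 → I
J(9)−H(7): 2 → C
O(14)−D(3): 11 → L
Q(16)−G(6): 10 → K
Y(24)−F(5): 19 → T
I(8)−E(4): 4 → E
Y(24)−H(7): 17 → R
J(9)−D(3): 6 → G
H(7)−G(6): 1 → B
F(5)−F(5): 0 → A
E(4)−E(4): 0 → A
B(1)−H(7): -6≡20 → U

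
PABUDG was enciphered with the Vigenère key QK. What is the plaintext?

ZQLKNW

Repeat the key across the ciphertext: QKQKQK
P(15)−Q(16): -1≡25 → Z
A(0)−K(10): -10≡16 → Q
B(1)−Q(16): -15≡11 → L
U(20)−K(10): 10 → K
D(3)−Q(16): -13≡13 → N
G(6)−K(10): -4≡22 → W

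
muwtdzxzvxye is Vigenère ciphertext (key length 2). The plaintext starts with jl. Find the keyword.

Subtract each crib letter from the matching ciphertext letter (mod 26):
m(12)−j(9)=3 → d
u(20)−l(11)=9 → j

dj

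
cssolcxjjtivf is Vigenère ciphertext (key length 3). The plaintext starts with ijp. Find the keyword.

Subtract each crib letter from the matching ciphertext letter (mod 26):
c(2)−i(8)=-6≡20 → u
s(18)−j(9)=9 → j
s(18)−p(15)=3 → d

ujd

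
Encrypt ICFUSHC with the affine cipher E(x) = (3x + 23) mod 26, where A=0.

I(8): 3·8+23=47≡21 → V
C(2): 3·2+23=29≡3 → D
F(5): 3·5+23=38≡12 → M
U(20): 3·20+23=83≡5 → F
S(18): 3·18+23=77≡25 → Z
H(7): 3·7+23=44≡18 → S
C(2): 3·2+23=29≡3 → D

VDMFZSD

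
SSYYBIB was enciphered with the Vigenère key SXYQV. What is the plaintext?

AVAIGQE

Repeat the key across the ciphertext: SXYQVSX
S(18)−S(18): 0 → A
S(18)−X(23): -5≡21 → V
Y(24)−Y(24): 0 → A
Y(24)−Q(16): 8 → I
B(1)−V(21): -20≡6 → G
I(8)−S(18): -10≡16 → Q
B(1)−X(23): -22≡4 → E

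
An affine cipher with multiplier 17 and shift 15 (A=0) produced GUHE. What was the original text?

BLYH

The inverse of 17 mod 26 is 23, since 17·23=391≡1. Apply D(y)=23·(y−15) mod 26:
G(6): 23·(6−15)=-207≡1 → B
U(20): 23·(20−15)=115≡11 → L
H(7): 23·(7−15)=-184≡24 → Y
E(4): 23·(4−15)=-253≡7 → H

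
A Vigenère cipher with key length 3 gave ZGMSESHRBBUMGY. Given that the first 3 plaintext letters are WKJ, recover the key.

Subtract each crib letter from the matching ciphertext letter (mod 26):
Z(25)−W(22)=3 → D
G(6)−K(10)=-4≡22 → W
M(12)−J(9)=3 → D

DWD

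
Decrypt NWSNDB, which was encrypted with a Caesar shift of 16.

N(13): 13−16=-3≡23 → X
W(22): 22−16=6 → G
S(18): 18−16=2 → C
N(13): 13−16=-3≡23 → X
D(3): 3−16=-13≡13 → N
B(1): 1−16=-15≡11 → L

XGCXNL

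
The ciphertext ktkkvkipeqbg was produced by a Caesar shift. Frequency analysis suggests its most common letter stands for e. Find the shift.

The most frequent ciphertext letter is k (appears 4 times).
k is position 10; e is position 4.
Shift = 6.

6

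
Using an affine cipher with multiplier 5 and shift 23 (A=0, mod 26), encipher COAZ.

HPXS

C(2): 5·2+23=33≡7 → H
O(14): 5·14+23=93≡15 → P
A(0): 5·0+23=23 → X
Z(25): 5·25+23=148≡18 → S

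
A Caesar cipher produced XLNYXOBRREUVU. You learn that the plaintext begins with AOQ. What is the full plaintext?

From the crib: X(23)−A(0)=23, so the shift is 23.
Subtract 23 from each ciphertext letter:
X(23): 23−23=0 → A
L(11): 11−23=-12≡14 → O
N(13): 13−23=-10≡16 → Q
Y(24): 24−23=1 → B
X(23): 23−23=0 → A
O(14): 14−23=-9≡17 → R
B(1): 1−23=-22≡4 → E
R(17): 17−23=-6≡20 → U
R(17): 17−23=-6≡20 → U
E(4): 4−23=-19≡7 → H
U(20): 20−23=-3≡23 → X
V(21): 21−23=-2≡24 → Y
U(20): 20−23=-3≡23 → X

AOQBAREUUHXYX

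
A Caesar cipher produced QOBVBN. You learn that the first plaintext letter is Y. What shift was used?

From the crib: Q(16)−Y(24)=-8≡18, so the shift is 18.

18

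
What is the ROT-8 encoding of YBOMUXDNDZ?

GJWUCFLVLH

Y(24): 24+8=32≡6 → G
B(1): 1+8=9 → J
O(14): 14+8=22 → W
M(12): 12+8=20 → U
U(20): 20+8=28≡2 → C
X(23): 23+8=31≡5 → F
D(3): 3+8=11 → L
N(13): 13+8=21 → V
D(3): 3+8=11 → L
Z(25): 25+8=33≡7 → H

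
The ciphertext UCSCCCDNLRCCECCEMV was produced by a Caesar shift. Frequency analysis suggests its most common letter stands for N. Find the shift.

15

The most frequent ciphertext letter is C (appears 8 times).
C is position 2; N is position 13.
Shift = -11≡15.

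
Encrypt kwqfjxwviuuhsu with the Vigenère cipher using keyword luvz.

vqleurrutopgdo

Repeat the key across the message: luvzluvzluvzlu
k(10)+l(11): 21 → v
w(22)+u(20): 42≡16 → q
q(16)+v(21): 37≡11 → l
f(5)+z(25): 30≡4 → e
j(9)+l(11): 20 → u
x(23)+u(20): 43≡17 → r
w(22)+v(21): 43≡17 → r
v(21)+z(25): 46≡20 → u
i(8)+l(11): 19 → t
u(20)+u(20): 40≡14 → o
u(20)+v(21): 41≡15 → p
h(7)+z(25): 32≡6 → g
s(18)+l(11): 29≡3 → d
u(20)+u(20): 40≡14 → o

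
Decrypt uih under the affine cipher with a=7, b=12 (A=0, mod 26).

qsd

The inverse of 7 mod 26 is 15, since 7·15=105≡1. Apply D(y)=15·(y−12) mod 26:
u(20): 15·(20−12)=120≡16 → q
i(8): 15·(8−12)=-60≡18 → s
h(7): 15·(7−12)=-75≡3 → d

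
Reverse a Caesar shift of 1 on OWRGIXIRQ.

O(14): 14−1=13 → N
W(22): 22−1=21 → V
R(17): 17−1=16 → Q
G(6): 6−1=5 → F
I(8): 8−1=7 → H
X(23): 23−1=22 → W
I(8): 8−1=7 → H
R(17): 17−1=16 → Q
Q(16): 16−1=15 → P

NVQFHWHQP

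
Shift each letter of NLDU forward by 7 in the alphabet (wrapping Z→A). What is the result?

N(13): 13+7=20 → U
L(11): 11+7=18 → S
D(3): 3+7=10 → K
U(20): 20+7=27≡1 → B

USKB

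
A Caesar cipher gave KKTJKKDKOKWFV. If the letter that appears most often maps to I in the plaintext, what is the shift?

2

The most frequent ciphertext letter is K (appears 6 times).
K is position 10; I is position 8.
Shift = 2.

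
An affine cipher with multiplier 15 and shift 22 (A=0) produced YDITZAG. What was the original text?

OXGFVCS

The inverse of 15 mod 26 is 7, since 15·7=105≡1. Apply D(y)=7·(y−22) mod 26:
Y(24): 7·(24−22)=14 → O
D(3): 7·(3−22)=-133≡23 → X
I(8): 7·(8−22)=-98≡6 → G
T(19): 7·(19−22)=-21≡5 → F
Z(25): 7·(25−22)=21 → V
A(0): 7·(0−22)=-154≡2 → C
G(6): 7·(6−22)=-112≡18 → S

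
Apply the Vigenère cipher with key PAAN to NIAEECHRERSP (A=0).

Repeat the key across the message: PAANPAANPAAN
N(13)+P(15): 28≡2 → C
I(8)+A(0): 8 → I
A(0)+A(0): 0 → A
E(4)+N(13): 17 → R
E(4)+P(15): 19 → T
C(2)+A(0): 2 → C
H(7)+A(0): 7 → H
R(17)+N(13): 30≡4 → E
E(4)+P(15): 19 → T
R(17)+A(0): 17 → R
S(18)+A(0): 18 → S
P(15)+N(13): 28≡2 → C

CIARTCHETRSC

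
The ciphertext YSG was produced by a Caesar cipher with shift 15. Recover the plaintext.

JDR

Y(24): 24−15=9 → J
S(18): 18−15=3 → D
G(6): 6−15=-9≡17 → R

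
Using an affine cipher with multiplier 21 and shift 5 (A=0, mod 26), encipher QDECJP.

Q(16): 21·16+5=341≡3 → D
D(3): 21·3+5=68≡16 → Q
E(4): 21·4+5=89≡11 → L
C(2): 21·2+5=47≡21 → V
J(9): 21·9+5=194≡12 → M
P(15): 21·15+5=320≡8 → I

DQLVMI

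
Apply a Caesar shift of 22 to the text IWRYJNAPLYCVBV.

I(8): 8+22=30≡4 → E
W(22): 22+22=44≡18 → S
R(17): 17+22=39≡13 → N
Y(24): 24+22=46≡20 → U
J(9): 9+22=31≡5 → F
N(13): 13+22=35≡9 → J
A(0): 0+22=22 → W
P(15): 15+22=37≡11 → L
L(11): 11+22=33≡7 → H
Y(24): 24+22=46≡20 → U
C(2): 2+22=24 → Y
V(21): 21+22=43≡17 → R
B(1): 1+22=23 → X
V(21): 21+22=43≡17 → R

ESNUFJWLHUYRXR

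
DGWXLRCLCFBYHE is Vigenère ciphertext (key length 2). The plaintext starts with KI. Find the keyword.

TY

Subtract each crib letter from the matching ciphertext letter (mod 26):
D(3)−K(10)=-7≡19 → T
G(6)−I(8)=-2≡24 → Y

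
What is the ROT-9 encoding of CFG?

C(2): 2+9=11 → L
F(5): 5+9=14 → O
G(6): 6+9=15 → P

LOP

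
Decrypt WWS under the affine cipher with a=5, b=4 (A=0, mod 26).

OOI

The inverse of 5 mod 26 is 21, since 5·21=105≡1. Apply D(y)=21·(y−4) mod 26:
W(22): 21·(22−4)=378≡14 → O
W(22): 21·(22−4)=378≡14 → O
S(18): 21·(18−4)=294≡8 → I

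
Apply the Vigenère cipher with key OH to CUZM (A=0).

QBNT

Repeat the key across the message: OHOH
C(2)+O(14): 16 → Q
U(20)+H(7): 27≡1 → B
Z(25)+O(14): 39≡13 → N
M(12)+H(7): 19 → T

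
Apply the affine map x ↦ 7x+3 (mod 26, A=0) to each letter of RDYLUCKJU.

SYPCNRVON

R(17): 7·17+3=122≡18 → S
D(3): 7·3+3=24 → Y
Y(24): 7·24+3=171≡15 → P
L(11): 7·11+3=80≡2 → C
U(20): 7·20+3=143≡13 → N
C(2): 7·2+3=17 → R
K(10): 7·10+3=73≡21 → V
J(9): 7·9+3=66≡14 → O
U(20): 7·20+3=143≡13 → N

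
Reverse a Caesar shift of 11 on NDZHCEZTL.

CSOWRTOIA

N(13): 13−11=2 → C
D(3): 3−11=-8≡18 → S
Z(25): 25−11=14 → O
H(7): 7−11=-4≡22 → W
C(2): 2−11=-9≡17 → R
E(4): 4−11=-7≡19 → T
Z(25): 25−11=14 → O
T(19): 19−11=8 → I
L(11): 11−11=0 → A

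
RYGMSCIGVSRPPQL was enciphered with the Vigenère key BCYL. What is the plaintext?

QWIBRAKVUQTEOON

Repeat the key across the ciphertext: BCYLBCYLBCYLBCY
R(17)−B(1): 16 → Q
Y(24)−C(2): 22 → W
G(6)−Y(24): -18≡8 → I
M(12)−L(11): 1 → B
S(18)−B(1): 17 → R
C(2)−C(2): 0 → A
I(8)−Y(24): -16≡10 → K
G(6)−L(11): -5≡21 → V
V(21)−B(1): 20 → U
S(18)−C(2): 16 → Q
R(17)−Y(24): -7≡19 → T
P(15)−L(11): 4 → E
P(15)−B(1): 14 → O
Q(16)−C(2): 14 → O
L(11)−Y(24): -13≡13 → N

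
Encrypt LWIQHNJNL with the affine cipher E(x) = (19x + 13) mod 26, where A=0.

OPJFQACAO

L(11): 19·11+13=222≡14 → O
W(22): 19·22+13=431≡15 → P
I(8): 19·8+13=165≡9 → J
Q(16): 19·16+13=317≡5 → F
H(7): 19·7+13=146≡16 → Q
N(13): 19·13+13=260≡0 → A
J(9): 19·9+13=184≡2 → C
N(13): 19·13+13=260≡0 → A
L(11): 19·11+13=222≡14 → O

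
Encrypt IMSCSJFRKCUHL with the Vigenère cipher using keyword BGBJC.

JSTLUKLSTEVNM

Repeat the key across the message: BGBJCBGBJCBGB
I(8)+B(1): 9 → J
M(12)+G(6): 18 → S
S(18)+B(1): 19 → T
C(2)+J(9): 11 → L
S(18)+C(2): 20 → U
J(9)+B(1): 10 → K
F(5)+G(6): 11 → L
R(17)+B(1): 18 → S
K(10)+J(9): 19 → T
C(2)+C(2): 4 → E
U(20)+B(1): 21 → V
H(7)+G(6): 13 → N
L(11)+B(1): 12 → M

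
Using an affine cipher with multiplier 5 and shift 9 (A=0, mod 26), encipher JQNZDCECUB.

CLWEYTDTFO

J(9): 5·9+9=54≡2 → C
Q(16): 5·16+9=89≡11 → L
N(13): 5·13+9=74≡22 → W
Z(25): 5·25+9=134≡4 → E
D(3): 5·3+9=24 → Y
C(2): 5·2+9=19 → T
E(4): 5·4+9=29≡3 → D
C(2): 5·2+9=19 → T
U(20): 5·20+9=109≡5 → F
B(1): 5·1+9=14 → O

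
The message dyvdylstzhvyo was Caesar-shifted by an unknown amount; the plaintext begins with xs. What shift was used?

6

From the crib: d(3)−x(23)=-20≡6, so the shift is 6.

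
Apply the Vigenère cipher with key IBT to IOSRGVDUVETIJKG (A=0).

Repeat the key across the message: IBTIBTIBTIBTIBT
I(8)+I(8): 16 → Q
O(14)+B(1): 15 → P
S(18)+T(19): 37≡11 → L
R(17)+I(8): 25 → Z
G(6)+B(1): 7 → H
V(21)+T(19): 40≡14 → O
D(3)+I(8): 11 → L
U(20)+B(1): 21 → V
V(21)+T(19): 40≡14 → O
E(4)+I(8): 12 → M
T(19)+B(1): 20 → U
I(8)+T(19): 27≡1 → B
J(9)+I(8): 17 → R
K(10)+B(1): 11 → L
G(6)+T(19): 25 → Z

QPLZHOLVOMUBRLZ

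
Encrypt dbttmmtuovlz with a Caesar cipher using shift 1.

d(3): 3+1=4 → e
b(1): 1+1=2 → c
t(19): 19+1=20 → u
t(19): 19+1=20 → u
m(12): 12+1=13 → n
m(12): 12+1=13 → n
t(19): 19+1=20 → u
u(20): 20+1=21 → v
o(14): 14+1=15 → p
v(21): 21+1=22 → w
l(11): 11+1=12 → m
z(25): 25+1=26≡0 → a

ecuunnuvpwma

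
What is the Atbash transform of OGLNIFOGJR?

LTOMRULTQI

O(14) → L(11)
G(6) → T(19)
L(11) → O(14)
N(13) → M(12)
I(8) → R(17)
F(5) → U(20)
O(14) → L(11)
G(6) → T(19)
J(9) → Q(16)
R(17) → I(8)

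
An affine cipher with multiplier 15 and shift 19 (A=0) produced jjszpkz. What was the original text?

iitqypq

The inverse of 15 mod 26 is 7, since 15·7=105≡1. Apply D(y)=7·(y−19) mod 26:
j(9): 7·(9−19)=-70≡8 → i
j(9): 7·(9−19)=-70≡8 → i
s(18): 7·(18−19)=-7≡19 → t
z(25): 7·(25−19)=42≡16 → q
p(15): 7·(15−19)=-28≡24 → y
k(10): 7·(10−19)=-63≡15 → p
z(25): 7·(25−19)=42≡16 → q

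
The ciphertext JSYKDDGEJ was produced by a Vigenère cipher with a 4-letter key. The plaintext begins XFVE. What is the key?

Subtract each crib letter from the matching ciphertext letter (mod 26):
J(9)−X(23)=-14≡12 → M
S(18)−F(5)=13 → N
Y(24)−V(21)=3 → D
K(10)−E(4)=6 → G

MNDG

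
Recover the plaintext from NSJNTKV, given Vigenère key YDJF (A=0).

PPAIVHM

Repeat the key across the ciphertext: YDJFYDJ
N(13)−Y(24): -11≡15 → P
S(18)−D(3): 15 → P
J(9)−J(9): 0 → A
N(13)−F(5): 8 → I
T(19)−Y(24): -5≡21 → V
K(10)−D(3): 7 → H
V(21)−J(9): 12 → M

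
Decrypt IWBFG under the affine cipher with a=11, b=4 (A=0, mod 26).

The inverse of 11 mod 26 is 19, since 11·19=209≡1. Apply D(y)=19·(y−4) mod 26:
I(8): 19·(8−4)=76≡24 → Y
W(22): 19·(22−4)=342≡4 → E
B(1): 19·(1−4)=-57≡21 → V
F(5): 19·(5−4)=19 → T
G(6): 19·(6−4)=38≡12 → M

YEVTM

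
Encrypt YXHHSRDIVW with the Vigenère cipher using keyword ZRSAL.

XOZHDQUAVH

Repeat the key across the message: ZRSALZRSAL
Y(24)+Z(25): 49≡23 → X
X(23)+R(17): 40≡14 → O
H(7)+S(18): 25 → Z
H(7)+A(0): 7 → H
S(18)+L(11): 29≡3 → D
R(17)+Z(25): 42≡16 → Q
D(3)+R(17): 20 → U
I(8)+S(18): 26≡0 → A
V(21)+A(0): 21 → V
W(22)+L(11): 33≡7 → H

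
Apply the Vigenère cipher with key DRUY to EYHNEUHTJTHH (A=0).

HPBLHLBRMKBF

Repeat the key across the message: DRUYDRUYDRUY
E(4)+D(3): 7 → H
Y(24)+R(17): 41≡15 → P
H(7)+U(20): 27≡1 → B
N(13)+Y(24): 37≡11 → L
E(4)+D(3): 7 → H
U(20)+R(17): 37≡11 → L
H(7)+U(20): 27≡1 → B
T(19)+Y(24): 43≡17 → R
J(9)+D(3): 12 → M
T(19)+R(17): 36≡10 → K
H(7)+U(20): 27≡1 → B
H(7)+Y(24): 31≡5 → F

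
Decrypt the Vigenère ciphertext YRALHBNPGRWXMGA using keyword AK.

Repeat the key across the ciphertext: AKAKAKAKAKAKAKA
Y(24)−A(0): 24 → Y
R(17)−K(10): 7 → H
A(0)−A(0): 0 → A
L(11)−K(10): 1 → B
H(7)−A(0): 7 → H
B(1)−K(10): -9≡17 → R
N(13)−A(0): 13 → N
P(15)−K(10): 5 → F
G(6)−A(0): 6 → G
R(17)−K(10): 7 → H
W(22)−A(0): 22 → W
X(23)−K(10): 13 → N
M(12)−A(0): 12 → M
G(6)−K(10): -4≡22 → W
A(0)−A(0): 0 → A

YHABHRNFGHWNMWA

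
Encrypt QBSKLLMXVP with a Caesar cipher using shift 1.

Q(16): 16+1=17 → R
B(1): 1+1=2 → C
S(18): 18+1=19 → T
K(10): 10+1=11 → L
L(11): 11+1=12 → M
L(11): 11+1=12 → M
M(12): 12+1=13 → N
X(23): 23+1=24 → Y
V(21): 21+1=22 → W
P(15): 15+1=16 → Q

RCTLMMNYWQ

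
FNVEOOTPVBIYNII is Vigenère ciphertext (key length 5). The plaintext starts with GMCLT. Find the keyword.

Subtract each crib letter from the matching ciphertext letter (mod 26):
F(5)−G(6)=-1≡25 → Z
N(13)−M(12)=1 → B
V(21)−C(2)=19 → T
E(4)−L(11)=-7≡19 → T
O(14)−T(19)=-5≡21 → V

ZBTTV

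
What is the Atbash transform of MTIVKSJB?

NGREPHQY

M(12) → N(13)
T(19) → G(6)
I(8) → R(17)
V(21) → E(4)
K(10) → P(15)
S(18) → H(7)
J(9) → Q(16)
B(1) → Y(24)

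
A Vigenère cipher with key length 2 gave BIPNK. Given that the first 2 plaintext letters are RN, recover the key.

Subtract each crib letter from the matching ciphertext letter (mod 26):
B(1)−R(17)=-16≡10 → K
I(8)−N(13)=-5≡21 → V

KV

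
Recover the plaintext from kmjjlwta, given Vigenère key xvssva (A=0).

nrrrqwwf

Repeat the key across the ciphertext: xvssvaxv
k(10)−x(23): -13≡13 → n
m(12)−v(21): -9≡17 → r
j(9)−s(18): -9≡17 → r
j(9)−s(18): -9≡17 → r
l(11)−v(21): -10≡16 → q
w(22)−a(0): 22 → w
t(19)−x(23): -4≡22 → w
a(0)−v(21): -21≡5 → f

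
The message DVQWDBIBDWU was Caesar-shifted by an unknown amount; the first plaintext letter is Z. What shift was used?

From the crib: D(3)−Z(25)=-22≡4, so the shift is 4.

4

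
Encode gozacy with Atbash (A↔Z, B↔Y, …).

tlazxb

g(6) → t(19)
o(14) → l(11)
z(25) → a(0)
a(0) → z(25)
c(2) → x(23)
y(24) → b(1)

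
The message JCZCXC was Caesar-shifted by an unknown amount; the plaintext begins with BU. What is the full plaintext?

From the crib: J(9)−B(1)=8, so the shift is 8.
Subtract 8 from each ciphertext letter:
J(9): 9−8=1 → B
C(2): 2−8=-6≡20 → U
Z(25): 25−8=17 → R
C(2): 2−8=-6≡20 → U
X(23): 23−8=15 → P
C(2): 2−8=-6≡20 → U

BURUPU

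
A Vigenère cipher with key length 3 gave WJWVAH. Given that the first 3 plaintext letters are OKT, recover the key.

Subtract each crib letter from the matching ciphertext letter (mod 26):
W(22)−O(14)=8 → I
J(9)−K(10)=-1≡25 → Z
W(22)−T(19)=3 → D

IZD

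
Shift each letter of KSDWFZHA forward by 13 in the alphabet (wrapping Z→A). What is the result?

K(10): 10+13=23 → X
S(18): 18+13=31≡5 → F
D(3): 3+13=16 → Q
W(22): 22+13=35≡9 → J
F(5): 5+13=18 → S
Z(25): 25+13=38≡12 → M
H(7): 7+13=20 → U
A(0): 0+13=13 → N

XFQJSMUN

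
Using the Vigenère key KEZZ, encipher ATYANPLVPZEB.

KXXZXTKUZDDA

Repeat the key across the message: KEZZKEZZKEZZ
A(0)+K(10): 10 → K
T(19)+E(4): 23 → X
Y(24)+Z(25): 49≡23 → X
A(0)+Z(25): 25 → Z
N(13)+K(10): 23 → X
P(15)+E(4): 19 → T
L(11)+Z(25): 36≡10 → K
V(21)+Z(25): 46≡20 → U
P(15)+K(10): 25 → Z
Z(25)+E(4): 29≡3 → D
E(4)+Z(25): 29≡3 → D
B(1)+Z(25): 26≡0 → A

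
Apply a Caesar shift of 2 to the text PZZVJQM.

P(15): 15+2=17 → R
Z(25): 25+2=27≡1 → B
Z(25): 25+2=27≡1 → B
V(21): 21+2=23 → X
J(9): 9+2=11 → L
Q(16): 16+2=18 → S
M(12): 12+2=14 → O

RBBXLSO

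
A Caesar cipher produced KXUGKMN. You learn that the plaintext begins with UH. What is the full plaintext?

From the crib: K(10)−U(20)=-10≡16, so the shift is 16.
Subtract 16 from each ciphertext letter:
K(10): 10−16=-6≡20 → U
X(23): 23−16=7 → H
U(20): 20−16=4 → E
G(6): 6−16=-10≡16 → Q
K(10): 10−16=-6≡20 → U
M(12): 12−16=-4≡22 → W
N(13): 13−16=-3≡23 → X

UHEQUWX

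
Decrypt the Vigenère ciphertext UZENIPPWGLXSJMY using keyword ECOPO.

Repeat the key across the ciphertext: ECOPOECOPOECOPO
U(20)−E(4): 16 → Q
Z(25)−C(2): 23 → X
E(4)−O(14): -10≡16 → Q
N(13)−P(15): -2≡24 → Y
I(8)−O(14): -6≡20 → U
P(15)−E(4): 11 → L
P(15)−C(2): 13 → N
W(22)−O(14): 8 → I
G(6)−P(15): -9≡17 → R
L(11)−O(14): -3≡23 → X
X(23)−E(4): 19 → T
S(18)−C(2): 16 → Q
J(9)−O(14): -5≡21 → V
M(12)−P(15): -3≡23 → X
Y(24)−O(14): 10 → K

QXQYULNIRXTQVXK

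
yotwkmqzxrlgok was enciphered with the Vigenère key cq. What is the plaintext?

Repeat the key across the ciphertext: cqcqcqcqcqcqcq
y(24)−c(2): 22 → w
o(14)−q(16): -2≡24 → y
t(19)−c(2): 17 → r
w(22)−q(16): 6 → g
k(10)−c(2): 8 → i
m(12)−q(16): -4≡22 → w
q(16)−c(2): 14 → o
z(25)−q(16): 9 → j
x(23)−c(2): 21 → v
r(17)−q(16): 1 → b
l(11)−c(2): 9 → j
g(6)−q(16): -10≡16 → q
o(14)−c(2): 12 → m
k(10)−q(16): -6≡20 → u

wyrgiwojvbjqmu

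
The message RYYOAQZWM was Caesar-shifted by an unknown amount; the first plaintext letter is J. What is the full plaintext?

From the crib: R(17)−J(9)=8, so the shift is 8.
Subtract 8 from each ciphertext letter:
R(17): 17−8=9 → J
Y(24): 24−8=16 → Q
Y(24): 24−8=16 → Q
O(14): 14−8=6 → G
A(0): 0−8=-8≡18 → S
Q(16): 16−8=8 → I
Z(25): 25−8=17 → R
W(22): 22−8=14 → O
M(12): 12−8=4 → E

JQQGSIROE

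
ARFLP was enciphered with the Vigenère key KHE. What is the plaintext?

QKBBI

Repeat the key across the ciphertext: KHEKH
A(0)−K(10): -10≡16 → Q
R(17)−H(7): 10 → K
F(5)−E(4): 1 → B
L(11)−K(10): 1 → B
P(15)−H(7): 8 → I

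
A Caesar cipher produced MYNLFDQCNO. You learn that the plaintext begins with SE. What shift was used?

20

From the crib: M(12)−S(18)=-6≡20, so the shift is 20.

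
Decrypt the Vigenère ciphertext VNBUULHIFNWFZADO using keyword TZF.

Repeat the key across the ciphertext: TZFTZFTZFTZFTZFT
V(21)−T(19): 2 → C
N(13)−Z(25): -12≡14 → O
B(1)−F(5): -4≡22 → W
U(20)−T(19): 1 → B
U(20)−Z(25): -5≡21 → V
L(11)−F(5): 6 → G
H(7)−T(19): -12≡14 → O
I(8)−Z(25): -17≡9 → J
F(5)−F(5): 0 → A
N(13)−T(19): -6≡20 → U
W(22)−Z(25): -3≡23 → X
F(5)−F(5): 0 → A
Z(25)−T(19): 6 → G
A(0)−Z(25): -25≡1 → B
D(3)−F(5): -2≡24 → Y
O(14)−T(19): -5≡21 → V

COWBVGOJAUXAGBYV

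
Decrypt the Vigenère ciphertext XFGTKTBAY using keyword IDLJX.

PCVKNLYPP

Repeat the key across the ciphertext: IDLJXIDLJ
X(23)−I(8): 15 → P
F(5)−D(3): 2 → C
G(6)−L(11): -5≡21 → V
T(19)−J(9): 10 → K
K(10)−X(23): -13≡13 → N
T(19)−I(8): 11 → L
B(1)−D(3): -2≡24 → Y
A(0)−L(11): -11≡15 → P
Y(24)−J(9): 15 → P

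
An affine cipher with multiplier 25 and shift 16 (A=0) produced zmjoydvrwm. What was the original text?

rehcsnvzue

The inverse of 25 mod 26 is 25, since 25·25=625≡1. Apply D(y)=25·(y−16) mod 26:
z(25): 25·(25−16)=225≡17 → r
m(12): 25·(12−16)=-100≡4 → e
j(9): 25·(9−16)=-175≡7 → h
o(14): 25·(14−16)=-50≡2 → c
y(24): 25·(24−16)=200≡18 → s
d(3): 25·(3−16)=-325≡13 → n
v(21): 25·(21−16)=125≡21 → v
r(17): 25·(17−16)=25 → z
w(22): 25·(22−16)=150≡20 → u
m(12): 25·(12−16)=-100≡4 → e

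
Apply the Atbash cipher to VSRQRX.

V(21) → E(4)
S(18) → H(7)
R(17) → I(8)
Q(16) → J(9)
R(17) → I(8)
X(23) → C(2)

EHIJIC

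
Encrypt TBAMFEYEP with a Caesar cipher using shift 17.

KSRDWVPVG

T(19): 19+17=36≡10 → K
B(1): 1+17=18 → S
A(0): 0+17=17 → R
M(12): 12+17=29≡3 → D
F(5): 5+17=22 → W
E(4): 4+17=21 → V
Y(24): 24+17=41≡15 → P
E(4): 4+17=21 → V
P(15): 15+17=32≡6 → G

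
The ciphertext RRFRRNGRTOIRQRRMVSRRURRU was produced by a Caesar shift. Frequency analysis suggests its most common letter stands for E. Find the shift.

The most frequent ciphertext letter is R (appears 12 times).
R is position 17; E is position 4.
Shift = 13.

13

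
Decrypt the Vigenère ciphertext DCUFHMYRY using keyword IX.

Repeat the key across the ciphertext: IXIXIXIXI
D(3)−I(8): -5≡21 → V
C(2)−X(23): -21≡5 → F
U(20)−I(8): 12 → M
F(5)−X(23): -18≡8 → I
H(7)−I(8): -1≡25 → Z
M(12)−X(23): -11≡15 → P
Y(24)−I(8): 16 → Q
R(17)−X(23): -6≡20 → U
Y(24)−I(8): 16 → Q

VFMIZPQUQ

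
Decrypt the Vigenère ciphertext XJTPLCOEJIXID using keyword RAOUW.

Repeat the key across the ciphertext: RAOUWRAOUWRAO
X(23)−R(17): 6 → G
J(9)−A(0): 9 → J
T(19)−O(14): 5 → F
P(15)−U(20): -5≡21 → V
L(11)−W(22): -11≡15 → P
C(2)−R(17): -15≡11 → L
O(14)−A(0): 14 → O
E(4)−O(14): -10≡16 → Q
J(9)−U(20): -11≡15 → P
I(8)−W(22): -14≡12 → M
X(23)−R(17): 6 → G
I(8)−A(0): 8 → I
D(3)−O(14): -11≡15 → P

GJFVPLOQPMGIP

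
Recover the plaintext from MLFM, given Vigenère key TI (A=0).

TDME

Repeat the key across the ciphertext: TITI
M(12)−T(19): -7≡19 → T
L(11)−I(8): 3 → D
F(5)−T(19): -14≡12 → M
M(12)−I(8): 4 → E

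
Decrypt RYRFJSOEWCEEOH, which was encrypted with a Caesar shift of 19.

YFYMQZVLDJLLVO

R(17): 17−19=-2≡24 → Y
Y(24): 24−19=5 → F
R(17): 17−19=-2≡24 → Y
F(5): 5−19=-14≡12 → M
J(9): 9−19=-10≡16 → Q
S(18): 18−19=-1≡25 → Z
O(14): 14−19=-5≡21 → V
E(4): 4−19=-15≡11 → L
W(22): 22−19=3 → D
C(2): 2−19=-17≡9 → J
E(4): 4−19=-15≡11 → L
E(4): 4−19=-15≡11 → L
O(14): 14−19=-5≡21 → V
H(7): 7−19=-12≡14 → O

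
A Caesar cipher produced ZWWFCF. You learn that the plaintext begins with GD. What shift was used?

19

From the crib: Z(25)−G(6)=19, so the shift is 19.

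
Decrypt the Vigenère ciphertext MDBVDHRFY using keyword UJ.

Repeat the key across the ciphertext: UJUJUJUJU
M(12)−U(20): -8≡18 → S
D(3)−J(9): -6≡20 → U
B(1)−U(20): -19≡7 → H
V(21)−J(9): 12 → M
D(3)−U(20): -17≡9 → J
H(7)−J(9): -2≡24 → Y
R(17)−U(20): -3≡23 → X
F(5)−J(9): -4≡22 → W
Y(24)−U(20): 4 → E

SUHMJYXWE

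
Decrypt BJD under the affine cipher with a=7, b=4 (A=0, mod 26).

The inverse of 7 mod 26 is 15, since 7·15=105≡1. Apply D(y)=15·(y−4) mod 26:
B(1): 15·(1−4)=-45≡7 → H
J(9): 15·(9−4)=75≡23 → X
D(3): 15·(3−4)=-15≡11 → L

HXL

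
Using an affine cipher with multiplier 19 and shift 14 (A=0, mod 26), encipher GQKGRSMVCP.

G(6): 19·6+14=128≡24 → Y
Q(16): 19·16+14=318≡6 → G
K(10): 19·10+14=204≡22 → W
G(6): 19·6+14=128≡24 → Y
R(17): 19·17+14=337≡25 → Z
S(18): 19·18+14=356≡18 → S
M(12): 19·12+14=242≡8 → I
V(21): 19·21+14=413≡23 → X
C(2): 19·2+14=52≡0 → A
P(15): 19·15+14=299≡13 → N

YGWYZSIXAN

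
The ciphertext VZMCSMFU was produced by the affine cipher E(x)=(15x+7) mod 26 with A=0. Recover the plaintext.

The inverse of 15 mod 26 is 7, since 15·7=105≡1. Apply D(y)=7·(y−7) mod 26:
V(21): 7·(21−7)=98≡20 → U
Z(25): 7·(25−7)=126≡22 → W
M(12): 7·(12−7)=35≡9 → J
C(2): 7·(2−7)=-35≡17 → R
S(18): 7·(18−7)=77≡25 → Z
M(12): 7·(12−7)=35≡9 → J
F(5): 7·(5−7)=-14≡12 → M
U(20): 7·(20−7)=91≡13 → N

UWJRZJMN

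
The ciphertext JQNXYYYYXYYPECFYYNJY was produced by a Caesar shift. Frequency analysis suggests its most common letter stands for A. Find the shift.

24

The most frequent ciphertext letter is Y (appears 9 times).
Y is position 24; A is position 0.
Shift = 24.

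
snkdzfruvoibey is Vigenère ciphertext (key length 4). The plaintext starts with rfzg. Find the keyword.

Subtract each crib letter from the matching ciphertext letter (mod 26):
s(18)−r(17)=1 → b
n(13)−f(5)=8 → i
k(10)−z(25)=-15≡11 → l
d(3)−g(6)=-3≡23 → x

bilx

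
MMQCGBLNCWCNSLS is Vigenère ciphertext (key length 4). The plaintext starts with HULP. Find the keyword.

Subtract each crib letter from the matching ciphertext letter (mod 26):
M(12)−H(7)=5 → F
M(12)−U(20)=-8≡18 → S
Q(16)−L(11)=5 → F
C(2)−P(15)=-13≡13 → N

FSFN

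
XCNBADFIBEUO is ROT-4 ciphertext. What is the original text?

TYJXWZBEXAQK

X(23): 23−4=19 → T
C(2): 2−4=-2≡24 → Y
N(13): 13−4=9 → J
B(1): 1−4=-3≡23 → X
A(0): 0−4=-4≡22 → W
D(3): 3−4=-1≡25 → Z
F(5): 5−4=1 → B
I(8): 8−4=4 → E
B(1): 1−4=-3≡23 → X
E(4): 4−4=0 → A
U(20): 20−4=16 → Q
O(14): 14−4=10 → K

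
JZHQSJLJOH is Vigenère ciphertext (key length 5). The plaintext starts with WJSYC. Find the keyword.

Subtract each crib letter from the matching ciphertext letter (mod 26):
J(9)−W(22)=-13≡13 → N
Z(25)−J(9)=16 → Q
H(7)−S(18)=-11≡15 → P
Q(16)−Y(24)=-8≡18 → S
S(18)−C(2)=16 → Q

NQPSQ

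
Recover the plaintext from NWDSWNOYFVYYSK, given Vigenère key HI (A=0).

Repeat the key across the ciphertext: HIHIHIHIHIHIHI
N(13)−H(7): 6 → G
W(22)−I(8): 14 → O
D(3)−H(7): -4≡22 → W
S(18)−I(8): 10 → K
W(22)−H(7): 15 → P
N(13)−I(8): 5 → F
O(14)−H(7): 7 → H
Y(24)−I(8): 16 → Q
F(5)−H(7): -2≡24 → Y
V(21)−I(8): 13 → N
Y(24)−H(7): 17 → R
Y(24)−I(8): 16 → Q
S(18)−H(7): 11 → L
K(10)−I(8): 2 → C

GOWKPFHQYNRQLC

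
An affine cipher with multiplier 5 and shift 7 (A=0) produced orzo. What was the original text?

The inverse of 5 mod 26 is 21, since 5·21=105≡1. Apply D(y)=21·(y−7) mod 26:
o(14): 21·(14−7)=147≡17 → r
r(17): 21·(17−7)=210≡2 → c
z(25): 21·(25−7)=378≡14 → o
o(14): 21·(14−7)=147≡17 → r

rcor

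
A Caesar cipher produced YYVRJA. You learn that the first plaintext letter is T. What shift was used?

5

From the crib: Y(24)−T(19)=5, so the shift is 5.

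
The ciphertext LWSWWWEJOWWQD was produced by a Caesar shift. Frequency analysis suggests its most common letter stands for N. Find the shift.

The most frequent ciphertext letter is W (appears 6 times).
W is position 22; N is position 13.
Shift = 9.

9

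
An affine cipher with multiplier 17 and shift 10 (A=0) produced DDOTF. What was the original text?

VVOZP

The inverse of 17 mod 26 is 23, since 17·23=391≡1. Apply D(y)=23·(y−10) mod 26:
D(3): 23·(3−10)=-161≡21 → V
D(3): 23·(3−10)=-161≡21 → V
O(14): 23·(14−10)=92≡14 → O
T(19): 23·(19−10)=207≡25 → Z
F(5): 23·(5−10)=-115≡15 → P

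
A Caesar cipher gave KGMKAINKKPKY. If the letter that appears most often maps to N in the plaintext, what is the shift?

23

The most frequent ciphertext letter is K (appears 5 times).
K is position 10; N is position 13.
Shift = -3≡23.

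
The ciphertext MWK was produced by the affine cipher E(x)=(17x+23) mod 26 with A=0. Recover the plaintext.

HDN

The inverse of 17 mod 26 is 23, since 17·23=391≡1. Apply D(y)=23·(y−23) mod 26:
M(12): 23·(12−23)=-253≡7 → H
W(22): 23·(22−23)=-23≡3 → D
K(10): 23·(10−23)=-299≡13 → N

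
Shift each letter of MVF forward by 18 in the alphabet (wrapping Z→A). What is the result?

ENX

M(12): 12+18=30≡4 → E
V(21): 21+18=39≡13 → N
F(5): 5+18=23 → X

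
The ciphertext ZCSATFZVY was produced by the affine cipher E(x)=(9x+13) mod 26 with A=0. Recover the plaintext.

KTPNSCKYH

The inverse of 9 mod 26 is 3, since 9·3=27≡1. Apply D(y)=3·(y−13) mod 26:
Z(25): 3·(25−13)=36≡10 → K
C(2): 3·(2−13)=-33≡19 → T
S(18): 3·(18−13)=15 → P
A(0): 3·(0−13)=-39≡13 → N
T(19): 3·(19−13)=18 → S
F(5): 3·(5−13)=-24≡2 → C
Z(25): 3·(25−13)=36≡10 → K
V(21): 3·(21−13)=24 → Y
Y(24): 3·(24−13)=33≡7 → H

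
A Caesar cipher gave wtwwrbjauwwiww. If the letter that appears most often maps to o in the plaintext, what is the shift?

The most frequent ciphertext letter is w (appears 7 times).
w is position 22; o is position 14.
Shift = 8.

8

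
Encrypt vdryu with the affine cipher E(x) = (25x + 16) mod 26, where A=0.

v(21): 25·21+16=541≡21 → v
d(3): 25·3+16=91≡13 → n
r(17): 25·17+16=441≡25 → z
y(24): 25·24+16=616≡18 → s
u(20): 25·20+16=516≡22 → w

vnzsw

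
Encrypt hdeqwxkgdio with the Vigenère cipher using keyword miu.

Repeat the key across the message: miumiumiumi
h(7)+m(12): 19 → t
d(3)+i(8): 11 → l
e(4)+u(20): 24 → y
q(16)+m(12): 28≡2 → c
w(22)+i(8): 30≡4 → e
x(23)+u(20): 43≡17 → r
k(10)+m(12): 22 → w
g(6)+i(8): 14 → o
d(3)+u(20): 23 → x
i(8)+m(12): 20 → u
o(14)+i(8): 22 → w

tlycerwoxuw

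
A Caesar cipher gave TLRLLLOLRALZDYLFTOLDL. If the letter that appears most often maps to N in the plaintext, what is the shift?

24

The most frequent ciphertext letter is L (appears 9 times).
L is position 11; N is position 13.
Shift = -2≡24.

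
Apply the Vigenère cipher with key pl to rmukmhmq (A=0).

Repeat the key across the message: plplplpl
r(17)+p(15): 32≡6 → g
m(12)+l(11): 23 → x
u(20)+p(15): 35≡9 → j
k(10)+l(11): 21 → v
m(12)+p(15): 27≡1 → b
h(7)+l(11): 18 → s
m(12)+p(15): 27≡1 → b
q(16)+l(11): 27≡1 → b

gxjvbsbb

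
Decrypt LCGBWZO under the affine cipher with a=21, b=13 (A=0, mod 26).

QXRSTIF

The inverse of 21 mod 26 is 5, since 21·5=105≡1. Apply D(y)=5·(y−13) mod 26:
L(11): 5·(11−13)=-10≡16 → Q
C(2): 5·(2−13)=-55≡23 → X
G(6): 5·(6−13)=-35≡17 → R
B(1): 5·(1−13)=-60≡18 → S
W(22): 5·(22−13)=45≡19 → T
Z(25): 5·(25−13)=60≡8 → I
O(14): 5·(14−13)=5 → F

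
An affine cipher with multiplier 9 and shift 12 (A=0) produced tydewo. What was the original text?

The inverse of 9 mod 26 is 3, since 9·3=27≡1. Apply D(y)=3·(y−12) mod 26:
t(19): 3·(19−12)=21 → v
y(24): 3·(24−12)=36≡10 → k
d(3): 3·(3−12)=-27≡25 → z
e(4): 3·(4−12)=-24≡2 → c
w(22): 3·(22−12)=30≡4 → e
o(14): 3·(14−12)=6 → g

vkzceg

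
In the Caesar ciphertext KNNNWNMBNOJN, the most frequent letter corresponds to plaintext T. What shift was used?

20

The most frequent ciphertext letter is N (appears 6 times).
N is position 13; T is position 19.
Shift = -6≡20.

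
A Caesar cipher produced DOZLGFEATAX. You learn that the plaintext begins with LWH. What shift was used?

18

From the crib: D(3)−L(11)=-8≡18, so the shift is 18.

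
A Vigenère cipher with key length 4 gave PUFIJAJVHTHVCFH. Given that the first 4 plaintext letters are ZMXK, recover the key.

QIIY

Subtract each crib letter from the matching ciphertext letter (mod 26):
P(15)−Z(25)=-10≡16 → Q
U(20)−M(12)=8 → I
F(5)−X(23)=-18≡8 → I
I(8)−K(10)=-2≡24 → Y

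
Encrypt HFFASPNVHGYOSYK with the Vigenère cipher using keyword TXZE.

Repeat the key across the message: TXZETXZETXZETXZ
H(7)+T(19): 26≡0 → A
F(5)+X(23): 28≡2 → C
F(5)+Z(25): 30≡4 → E
A(0)+E(4): 4 → E
S(18)+T(19): 37≡11 → L
P(15)+X(23): 38≡12 → M
N(13)+Z(25): 38≡12 → M
V(21)+E(4): 25 → Z
H(7)+T(19): 26≡0 → A
G(6)+X(23): 29≡3 → D
Y(24)+Z(25): 49≡23 → X
O(14)+E(4): 18 → S
S(18)+T(19): 37≡11 → L
Y(24)+X(23): 47≡21 → V
K(10)+Z(25): 35≡9 → J

ACEELMMZADXSLVJ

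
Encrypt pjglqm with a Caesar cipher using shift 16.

p(15): 15+16=31≡5 → f
j(9): 9+16=25 → z
g(6): 6+16=22 → w
l(11): 11+16=27≡1 → b
q(16): 16+16=32≡6 → g
m(12): 12+16=28≡2 → c

fzwbgc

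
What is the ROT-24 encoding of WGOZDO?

W(22): 22+24=46≡20 → U
G(6): 6+24=30≡4 → E
O(14): 14+24=38≡12 → M
Z(25): 25+24=49≡23 → X
D(3): 3+24=27≡1 → B
O(14): 14+24=38≡12 → M

UEMXBM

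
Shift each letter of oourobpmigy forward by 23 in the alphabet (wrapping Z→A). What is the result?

llrolymjfdv

o(14): 14+23=37≡11 → l
o(14): 14+23=37≡11 → l
u(20): 20+23=43≡17 → r
r(17): 17+23=40≡14 → o
o(14): 14+23=37≡11 → l
b(1): 1+23=24 → y
p(15): 15+23=38≡12 → m
m(12): 12+23=35≡9 → j
i(8): 8+23=31≡5 → f
g(6): 6+23=29≡3 → d
y(24): 24+23=47≡21 → v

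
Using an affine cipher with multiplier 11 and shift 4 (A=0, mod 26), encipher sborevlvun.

upcjwbvbqr

s(18): 11·18+4=202≡20 → u
b(1): 11·1+4=15 → p
o(14): 11·14+4=158≡2 → c
r(17): 11·17+4=191≡9 → j
e(4): 11·4+4=48≡22 → w
v(21): 11·21+4=235≡1 → b
l(11): 11·11+4=125≡21 → v
v(21): 11·21+4=235≡1 → b
u(20): 11·20+4=224≡16 → q
n(13): 11·13+4=147≡17 → r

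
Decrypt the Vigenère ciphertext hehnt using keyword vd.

Repeat the key across the ciphertext: vdvdv
h(7)−v(21): -14≡12 → m
e(4)−d(3): 1 → b
h(7)−v(21): -14≡12 → m
n(13)−d(3): 10 → k
t(19)−v(21): -2≡24 → y

mbmky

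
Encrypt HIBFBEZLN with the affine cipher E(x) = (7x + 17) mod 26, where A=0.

H(7): 7·7+17=66≡14 → O
I(8): 7·8+17=73≡21 → V
B(1): 7·1+17=24 → Y
F(5): 7·5+17=52≡0 → A
B(1): 7·1+17=24 → Y
E(4): 7·4+17=45≡19 → T
Z(25): 7·25+17=192≡10 → K
L(11): 7·11+17=94≡16 → Q
N(13): 7·13+17=108≡4 → E

OVYAYTKQE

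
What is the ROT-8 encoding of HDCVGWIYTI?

H(7): 7+8=15 → P
D(3): 3+8=11 → L
C(2): 2+8=10 → K
V(21): 21+8=29≡3 → D
G(6): 6+8=14 → O
W(22): 22+8=30≡4 → E
I(8): 8+8=16 → Q
Y(24): 24+8=32≡6 → G
T(19): 19+8=27≡1 → B
I(8): 8+8=16 → Q

PLKDOEQGBQ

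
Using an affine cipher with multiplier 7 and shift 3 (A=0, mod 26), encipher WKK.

W(22): 7·22+3=157≡1 → B
K(10): 7·10+3=73≡21 → V
K(10): 7·10+3=73≡21 → V

BVV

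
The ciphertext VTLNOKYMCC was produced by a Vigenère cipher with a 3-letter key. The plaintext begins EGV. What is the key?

Subtract each crib letter from the matching ciphertext letter (mod 26):
V(21)−E(4)=17 → R
T(19)−G(6)=13 → N
L(11)−V(21)=-10≡16 → Q

RNQ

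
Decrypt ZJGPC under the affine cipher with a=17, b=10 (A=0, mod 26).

HDMLY

The inverse of 17 mod 26 is 23, since 17·23=391≡1. Apply D(y)=23·(y−10) mod 26:
Z(25): 23·(25−10)=345≡7 → H
J(9): 23·(9−10)=-23≡3 → D
G(6): 23·(6−10)=-92≡12 → M
P(15): 23·(15−10)=115≡11 → L
C(2): 23·(2−10)=-184≡24 → Y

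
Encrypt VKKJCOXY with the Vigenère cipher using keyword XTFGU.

Repeat the key across the message: XTFGUXTF
V(21)+X(23): 44≡18 → S
K(10)+T(19): 29≡3 → D
K(10)+F(5): 15 → P
J(9)+G(6): 15 → P
C(2)+U(20): 22 → W
O(14)+X(23): 37≡11 → L
X(23)+T(19): 42≡16 → Q
Y(24)+F(5): 29≡3 → D

SDPPWLQD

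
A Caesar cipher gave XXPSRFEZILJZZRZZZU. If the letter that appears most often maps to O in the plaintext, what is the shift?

11

The most frequent ciphertext letter is Z (appears 6 times).
Z is position 25; O is position 14.
Shift = 11.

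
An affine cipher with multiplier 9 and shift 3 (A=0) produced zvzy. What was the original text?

The inverse of 9 mod 26 is 3, since 9·3=27≡1. Apply D(y)=3·(y−3) mod 26:
z(25): 3·(25−3)=66≡14 → o
v(21): 3·(21−3)=54≡2 → c
z(25): 3·(25−3)=66≡14 → o
y(24): 3·(24−3)=63≡11 → l

ocol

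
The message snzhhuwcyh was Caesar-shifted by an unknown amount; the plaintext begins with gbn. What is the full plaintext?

gbnvvikqmv

From the crib: s(18)−g(6)=12, so the shift is 12.
Subtract 12 from each ciphertext letter:
s(18): 18−12=6 → g
n(13): 13−12=1 → b
z(25): 25−12=13 → n
h(7): 7−12=-5≡21 → v
h(7): 7−12=-5≡21 → v
u(20): 20−12=8 → i
w(22): 22−12=10 → k
c(2): 2−12=-10≡16 → q
y(24): 24−12=12 → m
h(7): 7−12=-5≡21 → v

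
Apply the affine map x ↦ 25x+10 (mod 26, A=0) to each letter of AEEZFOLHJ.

A(0): 25·0+10=10 → K
E(4): 25·4+10=110≡6 → G
E(4): 25·4+10=110≡6 → G
Z(25): 25·25+10=635≡11 → L
F(5): 25·5+10=135≡5 → F
O(14): 25·14+10=360≡22 → W
L(11): 25·11+10=285≡25 → Z
H(7): 25·7+10=185≡3 → D
J(9): 25·9+10=235≡1 → B

KGGLFWZDB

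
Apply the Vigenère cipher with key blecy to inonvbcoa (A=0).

jysptcnsc

Repeat the key across the message: blecyblec
i(8)+b(1): 9 → j
n(13)+l(11): 24 → y
o(14)+e(4): 18 → s
n(13)+c(2): 15 → p
v(21)+y(24): 45≡19 → t
b(1)+b(1): 2 → c
c(2)+l(11): 13 → n
o(14)+e(4): 18 → s
a(0)+c(2): 2 → c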